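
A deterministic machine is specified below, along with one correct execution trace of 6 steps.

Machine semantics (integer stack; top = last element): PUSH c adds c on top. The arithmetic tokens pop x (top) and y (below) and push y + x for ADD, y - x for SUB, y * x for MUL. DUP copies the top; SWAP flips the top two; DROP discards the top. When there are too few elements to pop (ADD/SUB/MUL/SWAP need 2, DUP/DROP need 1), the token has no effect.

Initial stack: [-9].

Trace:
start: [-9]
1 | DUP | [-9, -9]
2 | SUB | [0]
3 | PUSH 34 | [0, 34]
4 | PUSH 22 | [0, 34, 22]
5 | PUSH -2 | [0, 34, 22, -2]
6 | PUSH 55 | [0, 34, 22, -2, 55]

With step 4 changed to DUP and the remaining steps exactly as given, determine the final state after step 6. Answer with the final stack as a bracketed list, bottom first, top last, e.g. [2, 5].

[0, 34, 34, -2, 55]

(re-executing from step 4 with the substitution; state before step 4: [0, 34])
4 | DUP | [0, 34, 34]
5 | PUSH -2 | [0, 34, 34, -2]
6 | PUSH 55 | [0, 34, 34, -2, 55]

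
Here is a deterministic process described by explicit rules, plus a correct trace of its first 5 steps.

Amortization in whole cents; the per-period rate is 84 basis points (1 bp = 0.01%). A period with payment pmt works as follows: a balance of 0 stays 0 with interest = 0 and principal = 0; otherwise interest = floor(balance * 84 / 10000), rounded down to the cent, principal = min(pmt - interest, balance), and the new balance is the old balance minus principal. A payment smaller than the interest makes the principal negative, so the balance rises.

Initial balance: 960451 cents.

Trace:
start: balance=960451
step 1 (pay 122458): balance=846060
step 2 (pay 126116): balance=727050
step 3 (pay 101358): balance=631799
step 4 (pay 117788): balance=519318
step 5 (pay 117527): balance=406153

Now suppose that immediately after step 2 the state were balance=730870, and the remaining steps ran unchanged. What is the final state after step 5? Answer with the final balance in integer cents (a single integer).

410069

state after step 2 := balance=730870
step 3 (pay 101358): balance=635651
step 4 (pay 117788): balance=523202
step 5 (pay 117527): balance=410069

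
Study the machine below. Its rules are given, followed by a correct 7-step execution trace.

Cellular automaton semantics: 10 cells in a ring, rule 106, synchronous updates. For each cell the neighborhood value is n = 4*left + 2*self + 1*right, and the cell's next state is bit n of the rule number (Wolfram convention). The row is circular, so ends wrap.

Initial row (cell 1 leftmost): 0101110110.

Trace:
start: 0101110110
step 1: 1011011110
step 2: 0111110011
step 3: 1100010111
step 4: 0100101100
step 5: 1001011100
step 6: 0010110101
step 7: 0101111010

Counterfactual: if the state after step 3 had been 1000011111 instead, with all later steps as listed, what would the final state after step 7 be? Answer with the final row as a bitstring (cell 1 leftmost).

state after step 3 := 1000011111
step 4: 1000110000
step 5: 0001110001
step 6: 0011010010
step 7: 0111100100

0111100100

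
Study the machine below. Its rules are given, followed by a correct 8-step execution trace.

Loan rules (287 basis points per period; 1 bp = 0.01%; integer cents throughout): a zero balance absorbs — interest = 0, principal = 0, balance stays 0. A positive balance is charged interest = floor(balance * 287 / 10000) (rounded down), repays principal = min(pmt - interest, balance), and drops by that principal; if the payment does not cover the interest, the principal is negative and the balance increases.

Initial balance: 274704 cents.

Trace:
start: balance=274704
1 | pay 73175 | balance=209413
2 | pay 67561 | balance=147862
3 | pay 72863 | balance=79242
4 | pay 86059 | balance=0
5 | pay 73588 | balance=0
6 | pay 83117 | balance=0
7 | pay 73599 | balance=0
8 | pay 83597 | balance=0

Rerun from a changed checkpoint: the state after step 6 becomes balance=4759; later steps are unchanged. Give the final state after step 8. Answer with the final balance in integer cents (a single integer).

0

state after step 6 := balance=4759
7 | pay 73599 | balance=0
8 | pay 83597 | balance=0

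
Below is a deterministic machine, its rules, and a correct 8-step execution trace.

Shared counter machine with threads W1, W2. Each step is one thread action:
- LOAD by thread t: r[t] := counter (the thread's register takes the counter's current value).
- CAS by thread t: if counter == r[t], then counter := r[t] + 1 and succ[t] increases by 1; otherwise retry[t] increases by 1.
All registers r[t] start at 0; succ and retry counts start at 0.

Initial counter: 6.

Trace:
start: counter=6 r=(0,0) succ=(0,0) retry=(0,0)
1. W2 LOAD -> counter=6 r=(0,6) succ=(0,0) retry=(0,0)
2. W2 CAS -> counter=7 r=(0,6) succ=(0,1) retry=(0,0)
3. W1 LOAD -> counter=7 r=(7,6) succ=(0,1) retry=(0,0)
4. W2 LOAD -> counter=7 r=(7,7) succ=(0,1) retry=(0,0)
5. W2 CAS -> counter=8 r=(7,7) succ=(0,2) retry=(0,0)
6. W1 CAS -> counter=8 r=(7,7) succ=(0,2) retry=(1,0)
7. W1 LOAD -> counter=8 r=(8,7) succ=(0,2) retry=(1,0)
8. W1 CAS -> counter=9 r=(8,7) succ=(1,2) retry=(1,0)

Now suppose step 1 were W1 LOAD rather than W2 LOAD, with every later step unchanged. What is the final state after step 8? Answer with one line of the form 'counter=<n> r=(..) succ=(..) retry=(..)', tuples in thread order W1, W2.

(re-executing from step 1 with the substitution; state before step 1: counter=6 r=(0,0) succ=(0,0) retry=(0,0))
1. W1 LOAD -> counter=6 r=(6,0) succ=(0,0) retry=(0,0)
2. W2 CAS -> counter=6 r=(6,0) succ=(0,0) retry=(0,1)
3. W1 LOAD -> counter=6 r=(6,0) succ=(0,0) retry=(0,1)
4. W2 LOAD -> counter=6 r=(6,6) succ=(0,0) retry=(0,1)
5. W2 CAS -> counter=7 r=(6,6) succ=(0,1) retry=(0,1)
6. W1 CAS -> counter=7 r=(6,6) succ=(0,1) retry=(1,1)
7. W1 LOAD -> counter=7 r=(7,6) succ=(0,1) retry=(1,1)
8. W1 CAS -> counter=8 r=(7,6) succ=(1,1) retry=(1,1)

counter=8 r=(7,6) succ=(1,1) retry=(1,1)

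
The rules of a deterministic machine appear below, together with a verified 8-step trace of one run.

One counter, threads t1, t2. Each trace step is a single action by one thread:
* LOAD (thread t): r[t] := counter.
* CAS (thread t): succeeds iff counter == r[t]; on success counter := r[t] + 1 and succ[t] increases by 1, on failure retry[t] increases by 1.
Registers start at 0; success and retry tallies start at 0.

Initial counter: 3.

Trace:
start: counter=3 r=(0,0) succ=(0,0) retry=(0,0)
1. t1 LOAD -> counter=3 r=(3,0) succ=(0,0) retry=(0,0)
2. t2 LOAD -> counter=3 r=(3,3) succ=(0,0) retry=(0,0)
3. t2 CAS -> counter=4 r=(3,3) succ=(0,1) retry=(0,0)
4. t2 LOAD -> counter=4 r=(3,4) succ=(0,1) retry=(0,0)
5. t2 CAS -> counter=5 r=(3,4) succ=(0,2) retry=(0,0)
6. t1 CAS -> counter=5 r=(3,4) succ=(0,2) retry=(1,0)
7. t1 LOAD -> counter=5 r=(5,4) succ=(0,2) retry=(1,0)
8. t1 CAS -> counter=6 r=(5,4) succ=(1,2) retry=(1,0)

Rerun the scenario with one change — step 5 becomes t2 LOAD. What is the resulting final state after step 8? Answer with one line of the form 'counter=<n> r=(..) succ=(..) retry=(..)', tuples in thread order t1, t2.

counter=5 r=(4,4) succ=(1,1) retry=(1,0)

(re-executing from step 5 with the substitution; state before step 5: counter=4 r=(3,4) succ=(0,1) retry=(0,0))
5. t2 LOAD -> counter=4 r=(3,4) succ=(0,1) retry=(0,0)
6. t1 CAS -> counter=4 r=(3,4) succ=(0,1) retry=(1,0)
7. t1 LOAD -> counter=4 r=(4,4) succ=(0,1) retry=(1,0)
8. t1 CAS -> counter=5 r=(4,4) succ=(1,1) retry=(1,0)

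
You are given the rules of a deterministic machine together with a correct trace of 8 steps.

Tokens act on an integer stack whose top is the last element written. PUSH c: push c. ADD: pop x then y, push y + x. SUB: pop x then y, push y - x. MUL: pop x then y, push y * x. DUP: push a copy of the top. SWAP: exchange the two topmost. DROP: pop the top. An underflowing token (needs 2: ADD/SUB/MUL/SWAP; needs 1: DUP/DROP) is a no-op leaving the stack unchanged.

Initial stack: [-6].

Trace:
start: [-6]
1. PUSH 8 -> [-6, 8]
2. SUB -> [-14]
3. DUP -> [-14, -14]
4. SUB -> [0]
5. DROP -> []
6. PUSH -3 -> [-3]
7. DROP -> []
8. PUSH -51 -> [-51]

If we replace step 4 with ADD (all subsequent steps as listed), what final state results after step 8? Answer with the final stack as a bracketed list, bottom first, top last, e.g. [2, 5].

[-51]

(re-executing from step 4 with the substitution; state before step 4: [-14, -14])
4. ADD -> [-28]
5. DROP -> []
6. PUSH -3 -> [-3]
7. DROP -> []
8. PUSH -51 -> [-51]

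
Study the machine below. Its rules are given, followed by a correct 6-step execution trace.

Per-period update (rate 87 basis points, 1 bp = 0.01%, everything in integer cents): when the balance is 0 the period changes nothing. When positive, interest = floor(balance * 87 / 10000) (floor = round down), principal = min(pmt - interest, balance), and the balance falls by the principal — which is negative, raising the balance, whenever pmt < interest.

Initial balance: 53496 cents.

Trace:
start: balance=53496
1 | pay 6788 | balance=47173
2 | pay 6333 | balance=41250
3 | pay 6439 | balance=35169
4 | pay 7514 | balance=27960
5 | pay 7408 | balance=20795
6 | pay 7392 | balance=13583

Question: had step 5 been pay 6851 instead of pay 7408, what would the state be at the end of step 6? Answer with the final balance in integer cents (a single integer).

(re-executing from step 5 with the substitution; state before step 5: balance=27960)
5 | pay 6851 | balance=21352
6 | pay 7392 | balance=14145

14145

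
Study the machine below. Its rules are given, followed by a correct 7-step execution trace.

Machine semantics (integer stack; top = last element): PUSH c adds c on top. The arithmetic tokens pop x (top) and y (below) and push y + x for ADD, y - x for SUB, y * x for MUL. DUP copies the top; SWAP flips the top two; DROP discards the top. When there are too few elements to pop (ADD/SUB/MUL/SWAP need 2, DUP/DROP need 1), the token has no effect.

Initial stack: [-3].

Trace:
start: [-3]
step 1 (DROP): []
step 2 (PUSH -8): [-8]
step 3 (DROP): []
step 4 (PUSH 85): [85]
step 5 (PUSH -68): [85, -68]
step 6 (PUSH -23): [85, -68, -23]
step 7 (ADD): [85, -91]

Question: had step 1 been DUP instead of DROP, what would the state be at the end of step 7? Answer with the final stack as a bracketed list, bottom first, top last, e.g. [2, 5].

(re-executing from step 1 with the substitution; state before step 1: [-3])
step 1 (DUP): [-3, -3]
step 2 (PUSH -8): [-3, -3, -8]
step 3 (DROP): [-3, -3]
step 4 (PUSH 85): [-3, -3, 85]
step 5 (PUSH -68): [-3, -3, 85, -68]
step 6 (PUSH -23): [-3, -3, 85, -68, -23]
step 7 (ADD): [-3, -3, 85, -91]

[-3, -3, 85, -91]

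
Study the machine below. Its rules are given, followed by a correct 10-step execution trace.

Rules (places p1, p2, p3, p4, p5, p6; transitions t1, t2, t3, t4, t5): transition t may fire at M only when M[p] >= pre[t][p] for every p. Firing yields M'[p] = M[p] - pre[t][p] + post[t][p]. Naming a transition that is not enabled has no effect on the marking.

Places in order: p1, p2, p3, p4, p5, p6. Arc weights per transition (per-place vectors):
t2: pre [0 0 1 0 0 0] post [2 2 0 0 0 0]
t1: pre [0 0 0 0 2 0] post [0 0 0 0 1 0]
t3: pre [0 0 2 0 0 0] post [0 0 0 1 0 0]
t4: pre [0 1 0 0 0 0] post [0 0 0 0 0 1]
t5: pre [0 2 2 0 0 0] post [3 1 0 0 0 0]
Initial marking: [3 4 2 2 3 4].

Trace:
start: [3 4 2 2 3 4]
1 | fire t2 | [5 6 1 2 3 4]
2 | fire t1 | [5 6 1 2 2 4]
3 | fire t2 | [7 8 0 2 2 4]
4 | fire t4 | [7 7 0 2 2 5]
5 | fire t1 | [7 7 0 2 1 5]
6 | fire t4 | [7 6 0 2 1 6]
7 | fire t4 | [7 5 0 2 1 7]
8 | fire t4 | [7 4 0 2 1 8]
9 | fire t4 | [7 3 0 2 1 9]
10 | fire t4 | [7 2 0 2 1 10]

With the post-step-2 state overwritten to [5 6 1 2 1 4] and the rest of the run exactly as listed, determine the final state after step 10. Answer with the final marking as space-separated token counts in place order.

state after step 2 := [5 6 1 2 1 4]
3 | fire t2 | [7 8 0 2 1 4]
4 | fire t4 | [7 7 0 2 1 5]
5 | fire t1 | [7 7 0 2 1 5]
6 | fire t4 | [7 6 0 2 1 6]
7 | fire t4 | [7 5 0 2 1 7]
8 | fire t4 | [7 4 0 2 1 8]
9 | fire t4 | [7 3 0 2 1 9]
10 | fire t4 | [7 2 0 2 1 10]

7 2 0 2 1 10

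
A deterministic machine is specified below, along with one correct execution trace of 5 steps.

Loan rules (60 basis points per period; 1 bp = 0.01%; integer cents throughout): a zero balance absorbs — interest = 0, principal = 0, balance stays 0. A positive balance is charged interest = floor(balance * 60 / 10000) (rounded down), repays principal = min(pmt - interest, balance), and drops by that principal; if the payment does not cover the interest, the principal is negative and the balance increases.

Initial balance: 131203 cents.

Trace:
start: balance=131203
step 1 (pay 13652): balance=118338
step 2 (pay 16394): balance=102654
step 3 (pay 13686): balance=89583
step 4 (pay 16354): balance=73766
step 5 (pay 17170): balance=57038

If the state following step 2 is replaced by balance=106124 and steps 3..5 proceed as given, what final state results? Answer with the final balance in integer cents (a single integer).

60571

state after step 2 := balance=106124
step 3 (pay 13686): balance=93074
step 4 (pay 16354): balance=77278
step 5 (pay 17170): balance=60571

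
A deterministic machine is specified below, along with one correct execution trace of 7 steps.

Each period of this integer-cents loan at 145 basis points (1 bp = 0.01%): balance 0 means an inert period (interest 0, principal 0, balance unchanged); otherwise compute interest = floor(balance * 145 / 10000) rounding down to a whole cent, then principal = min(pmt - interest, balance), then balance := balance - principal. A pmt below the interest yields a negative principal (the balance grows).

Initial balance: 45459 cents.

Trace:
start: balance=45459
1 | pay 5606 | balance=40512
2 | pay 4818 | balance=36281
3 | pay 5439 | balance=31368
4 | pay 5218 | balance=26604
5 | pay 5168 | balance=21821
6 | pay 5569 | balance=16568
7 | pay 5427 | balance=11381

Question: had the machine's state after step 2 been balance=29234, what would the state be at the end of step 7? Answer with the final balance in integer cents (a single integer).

state after step 2 := balance=29234
3 | pay 5439 | balance=24218
4 | pay 5218 | balance=19351
5 | pay 5168 | balance=14463
6 | pay 5569 | balance=9103
7 | pay 5427 | balance=3807

3807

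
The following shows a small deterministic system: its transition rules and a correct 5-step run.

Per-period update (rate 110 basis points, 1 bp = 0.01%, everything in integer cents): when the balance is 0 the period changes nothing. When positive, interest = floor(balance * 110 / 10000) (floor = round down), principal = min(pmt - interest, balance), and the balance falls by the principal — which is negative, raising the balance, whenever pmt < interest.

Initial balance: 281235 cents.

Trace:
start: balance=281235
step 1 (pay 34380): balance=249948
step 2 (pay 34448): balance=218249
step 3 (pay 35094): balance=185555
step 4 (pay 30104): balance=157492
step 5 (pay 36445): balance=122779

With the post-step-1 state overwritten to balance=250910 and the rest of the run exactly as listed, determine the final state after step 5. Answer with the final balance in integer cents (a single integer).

state after step 1 := balance=250910
step 2 (pay 34448): balance=219222
step 3 (pay 35094): balance=186539
step 4 (pay 30104): balance=158486
step 5 (pay 36445): balance=123784

123784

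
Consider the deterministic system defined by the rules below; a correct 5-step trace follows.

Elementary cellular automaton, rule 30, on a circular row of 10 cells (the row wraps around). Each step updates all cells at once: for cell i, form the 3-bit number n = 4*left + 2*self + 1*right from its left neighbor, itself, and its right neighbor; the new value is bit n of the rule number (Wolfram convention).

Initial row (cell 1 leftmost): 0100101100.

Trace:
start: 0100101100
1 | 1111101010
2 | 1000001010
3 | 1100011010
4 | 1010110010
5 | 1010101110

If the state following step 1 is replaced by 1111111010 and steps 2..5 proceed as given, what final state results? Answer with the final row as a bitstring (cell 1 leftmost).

state after step 1 := 1111111010
2 | 1000000010
3 | 1100000110
4 | 1010001100
5 | 1011011011

1011011011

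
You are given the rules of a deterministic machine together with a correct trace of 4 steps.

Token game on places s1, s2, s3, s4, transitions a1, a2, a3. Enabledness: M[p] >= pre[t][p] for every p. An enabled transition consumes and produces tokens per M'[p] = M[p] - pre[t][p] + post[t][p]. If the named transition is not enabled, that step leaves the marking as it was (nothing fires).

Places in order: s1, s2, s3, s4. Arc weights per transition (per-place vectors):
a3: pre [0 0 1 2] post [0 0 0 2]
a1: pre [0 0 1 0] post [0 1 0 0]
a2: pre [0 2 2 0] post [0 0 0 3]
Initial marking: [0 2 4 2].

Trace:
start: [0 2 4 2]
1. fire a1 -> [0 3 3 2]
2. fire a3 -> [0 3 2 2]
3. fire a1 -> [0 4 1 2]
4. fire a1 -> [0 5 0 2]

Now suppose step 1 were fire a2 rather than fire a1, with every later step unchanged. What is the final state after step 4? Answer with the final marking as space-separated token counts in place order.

0 1 0 5

(re-executing from step 1 with the substitution; state before step 1: [0 2 4 2])
1. fire a2 -> [0 0 2 5]
2. fire a3 -> [0 0 1 5]
3. fire a1 -> [0 1 0 5]
4. fire a1 -> [0 1 0 5]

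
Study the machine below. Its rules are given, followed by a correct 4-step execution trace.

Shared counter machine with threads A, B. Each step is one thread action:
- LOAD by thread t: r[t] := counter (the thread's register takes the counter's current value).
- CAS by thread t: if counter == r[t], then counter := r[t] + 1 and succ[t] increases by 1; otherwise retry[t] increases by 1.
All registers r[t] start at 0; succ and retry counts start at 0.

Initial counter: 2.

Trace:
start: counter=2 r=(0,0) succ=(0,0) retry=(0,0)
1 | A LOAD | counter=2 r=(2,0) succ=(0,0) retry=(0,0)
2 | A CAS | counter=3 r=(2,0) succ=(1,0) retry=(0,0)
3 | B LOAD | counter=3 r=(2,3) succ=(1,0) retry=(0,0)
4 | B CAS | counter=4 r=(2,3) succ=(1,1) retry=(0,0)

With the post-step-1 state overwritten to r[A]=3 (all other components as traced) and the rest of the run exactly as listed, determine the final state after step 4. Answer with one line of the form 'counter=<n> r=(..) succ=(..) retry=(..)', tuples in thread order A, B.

state after step 1 := counter=2 r=(3,0) succ=(0,0) retry=(0,0)
2 | A CAS | counter=2 r=(3,0) succ=(0,0) retry=(1,0)
3 | B LOAD | counter=2 r=(3,2) succ=(0,0) retry=(1,0)
4 | B CAS | counter=3 r=(3,2) succ=(0,1) retry=(1,0)

counter=3 r=(3,2) succ=(0,1) retry=(1,0)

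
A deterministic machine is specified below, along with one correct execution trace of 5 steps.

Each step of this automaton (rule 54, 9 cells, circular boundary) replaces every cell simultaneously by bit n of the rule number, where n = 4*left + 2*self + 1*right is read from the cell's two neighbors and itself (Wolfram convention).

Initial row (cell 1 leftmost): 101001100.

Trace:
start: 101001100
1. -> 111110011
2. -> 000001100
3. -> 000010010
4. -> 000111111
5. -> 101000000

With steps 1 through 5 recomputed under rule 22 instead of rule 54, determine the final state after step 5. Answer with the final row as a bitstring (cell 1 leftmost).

101000000

(re-executing steps 1..5 under rule 22; state before step 1: 101001100)
1. -> 101110011
2. -> 000001100
3. -> 000010010
4. -> 000111111
5. -> 101000000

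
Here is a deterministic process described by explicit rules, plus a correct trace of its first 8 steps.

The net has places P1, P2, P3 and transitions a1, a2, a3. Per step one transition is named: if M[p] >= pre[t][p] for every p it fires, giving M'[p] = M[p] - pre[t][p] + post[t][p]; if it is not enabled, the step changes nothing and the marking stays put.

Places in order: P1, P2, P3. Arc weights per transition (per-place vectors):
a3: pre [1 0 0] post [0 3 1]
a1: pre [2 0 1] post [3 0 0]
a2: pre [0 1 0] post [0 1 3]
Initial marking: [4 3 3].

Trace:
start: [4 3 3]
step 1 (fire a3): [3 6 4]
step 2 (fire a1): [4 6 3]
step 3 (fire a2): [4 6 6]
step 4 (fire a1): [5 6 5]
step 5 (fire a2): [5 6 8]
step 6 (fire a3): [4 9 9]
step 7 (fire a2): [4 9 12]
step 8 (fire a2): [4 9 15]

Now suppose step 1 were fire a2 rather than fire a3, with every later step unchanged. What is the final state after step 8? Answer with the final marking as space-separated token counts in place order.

(re-executing from step 1 with the substitution; state before step 1: [4 3 3])
step 1 (fire a2): [4 3 6]
step 2 (fire a1): [5 3 5]
step 3 (fire a2): [5 3 8]
step 4 (fire a1): [6 3 7]
step 5 (fire a2): [6 3 10]
step 6 (fire a3): [5 6 11]
step 7 (fire a2): [5 6 14]
step 8 (fire a2): [5 6 17]

5 6 17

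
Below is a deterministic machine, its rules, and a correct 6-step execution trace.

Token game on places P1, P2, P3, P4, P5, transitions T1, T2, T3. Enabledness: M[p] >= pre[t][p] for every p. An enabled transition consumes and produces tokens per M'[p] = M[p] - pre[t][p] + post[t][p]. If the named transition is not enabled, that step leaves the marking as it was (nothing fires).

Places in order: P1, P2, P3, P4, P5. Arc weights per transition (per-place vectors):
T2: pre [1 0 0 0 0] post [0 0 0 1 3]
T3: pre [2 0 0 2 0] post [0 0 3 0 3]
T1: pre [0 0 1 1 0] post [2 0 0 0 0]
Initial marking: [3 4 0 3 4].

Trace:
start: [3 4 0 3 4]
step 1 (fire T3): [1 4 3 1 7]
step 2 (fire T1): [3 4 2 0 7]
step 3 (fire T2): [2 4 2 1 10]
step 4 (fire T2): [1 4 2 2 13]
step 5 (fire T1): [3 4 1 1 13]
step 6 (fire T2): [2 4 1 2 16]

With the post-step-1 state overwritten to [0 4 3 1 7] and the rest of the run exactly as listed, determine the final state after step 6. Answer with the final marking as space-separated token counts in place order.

1 4 1 2 16

state after step 1 := [0 4 3 1 7]
step 2 (fire T1): [2 4 2 0 7]
step 3 (fire T2): [1 4 2 1 10]
step 4 (fire T2): [0 4 2 2 13]
step 5 (fire T1): [2 4 1 1 13]
step 6 (fire T2): [1 4 1 2 16]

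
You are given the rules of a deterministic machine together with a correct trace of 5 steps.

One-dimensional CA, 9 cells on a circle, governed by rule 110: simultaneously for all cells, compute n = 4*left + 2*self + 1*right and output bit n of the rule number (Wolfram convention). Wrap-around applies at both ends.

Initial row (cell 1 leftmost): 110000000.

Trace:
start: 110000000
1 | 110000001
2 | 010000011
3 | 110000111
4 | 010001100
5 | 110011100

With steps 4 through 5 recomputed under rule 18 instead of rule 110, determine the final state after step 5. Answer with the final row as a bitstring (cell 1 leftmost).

010110100

(re-executing steps 4..5 under rule 18; state before step 4: 110000111)
4 | 001001000
5 | 010110100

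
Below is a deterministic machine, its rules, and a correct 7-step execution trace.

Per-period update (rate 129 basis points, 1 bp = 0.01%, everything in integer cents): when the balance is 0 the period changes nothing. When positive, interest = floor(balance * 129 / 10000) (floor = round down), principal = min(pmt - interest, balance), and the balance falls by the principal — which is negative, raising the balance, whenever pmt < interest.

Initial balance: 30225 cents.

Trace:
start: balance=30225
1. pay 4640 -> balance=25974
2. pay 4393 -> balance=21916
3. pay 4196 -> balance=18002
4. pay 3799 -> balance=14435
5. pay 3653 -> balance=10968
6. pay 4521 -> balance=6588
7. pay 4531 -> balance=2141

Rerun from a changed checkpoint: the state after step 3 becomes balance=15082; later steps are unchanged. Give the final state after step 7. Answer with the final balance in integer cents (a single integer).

state after step 3 := balance=15082
4. pay 3799 -> balance=11477
5. pay 3653 -> balance=7972
6. pay 4521 -> balance=3553
7. pay 4531 -> balance=0

0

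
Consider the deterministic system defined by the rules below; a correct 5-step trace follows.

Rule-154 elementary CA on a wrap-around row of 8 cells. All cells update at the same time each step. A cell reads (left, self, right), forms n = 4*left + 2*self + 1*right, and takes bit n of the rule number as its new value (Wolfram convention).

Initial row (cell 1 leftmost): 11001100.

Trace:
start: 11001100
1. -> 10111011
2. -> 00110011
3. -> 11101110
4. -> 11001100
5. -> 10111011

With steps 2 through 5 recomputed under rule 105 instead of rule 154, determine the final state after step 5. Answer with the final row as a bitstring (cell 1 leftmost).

(re-executing steps 2..5 under rule 105; state before step 2: 10111011)
2. -> 11101110
3. -> 10111011
4. -> 11101110
5. -> 10111011

10111011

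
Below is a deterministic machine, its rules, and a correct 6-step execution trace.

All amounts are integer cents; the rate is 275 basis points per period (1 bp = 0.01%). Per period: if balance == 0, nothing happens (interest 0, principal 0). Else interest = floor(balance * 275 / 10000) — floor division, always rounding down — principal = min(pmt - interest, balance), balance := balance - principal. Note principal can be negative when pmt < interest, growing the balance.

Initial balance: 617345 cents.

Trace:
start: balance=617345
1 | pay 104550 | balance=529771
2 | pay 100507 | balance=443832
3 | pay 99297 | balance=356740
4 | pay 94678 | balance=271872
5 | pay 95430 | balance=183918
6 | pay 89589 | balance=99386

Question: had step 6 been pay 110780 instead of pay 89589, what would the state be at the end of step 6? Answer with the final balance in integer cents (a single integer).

(re-executing from step 6 with the substitution; state before step 6: balance=183918)
6 | pay 110780 | balance=78195

78195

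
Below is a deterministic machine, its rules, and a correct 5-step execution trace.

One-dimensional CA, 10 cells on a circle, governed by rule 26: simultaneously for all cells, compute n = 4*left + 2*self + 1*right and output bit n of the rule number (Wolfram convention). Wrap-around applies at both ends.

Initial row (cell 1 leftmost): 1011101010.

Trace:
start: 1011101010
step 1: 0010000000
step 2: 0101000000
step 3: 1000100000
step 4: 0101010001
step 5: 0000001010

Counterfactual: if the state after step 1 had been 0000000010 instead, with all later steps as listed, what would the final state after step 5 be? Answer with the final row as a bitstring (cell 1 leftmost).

state after step 1 := 0000000010
step 2: 0000000101
step 3: 1000001000
step 4: 0100010101
step 5: 0010100000

0010100000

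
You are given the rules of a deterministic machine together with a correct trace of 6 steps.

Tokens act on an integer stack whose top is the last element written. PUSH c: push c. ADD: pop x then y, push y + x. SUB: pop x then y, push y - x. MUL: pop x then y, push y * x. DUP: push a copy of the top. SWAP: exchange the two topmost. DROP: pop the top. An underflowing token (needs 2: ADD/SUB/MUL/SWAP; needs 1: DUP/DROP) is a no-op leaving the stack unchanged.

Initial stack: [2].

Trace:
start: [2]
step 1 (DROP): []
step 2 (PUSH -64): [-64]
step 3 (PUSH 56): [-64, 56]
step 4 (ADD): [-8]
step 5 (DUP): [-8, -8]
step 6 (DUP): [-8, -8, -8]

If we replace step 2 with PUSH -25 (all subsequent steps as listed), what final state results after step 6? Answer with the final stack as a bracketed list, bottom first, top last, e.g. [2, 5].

[31, 31, 31]

(re-executing from step 2 with the substitution; state before step 2: [])
step 2 (PUSH -25): [-25]
step 3 (PUSH 56): [-25, 56]
step 4 (ADD): [31]
step 5 (DUP): [31, 31]
step 6 (DUP): [31, 31, 31]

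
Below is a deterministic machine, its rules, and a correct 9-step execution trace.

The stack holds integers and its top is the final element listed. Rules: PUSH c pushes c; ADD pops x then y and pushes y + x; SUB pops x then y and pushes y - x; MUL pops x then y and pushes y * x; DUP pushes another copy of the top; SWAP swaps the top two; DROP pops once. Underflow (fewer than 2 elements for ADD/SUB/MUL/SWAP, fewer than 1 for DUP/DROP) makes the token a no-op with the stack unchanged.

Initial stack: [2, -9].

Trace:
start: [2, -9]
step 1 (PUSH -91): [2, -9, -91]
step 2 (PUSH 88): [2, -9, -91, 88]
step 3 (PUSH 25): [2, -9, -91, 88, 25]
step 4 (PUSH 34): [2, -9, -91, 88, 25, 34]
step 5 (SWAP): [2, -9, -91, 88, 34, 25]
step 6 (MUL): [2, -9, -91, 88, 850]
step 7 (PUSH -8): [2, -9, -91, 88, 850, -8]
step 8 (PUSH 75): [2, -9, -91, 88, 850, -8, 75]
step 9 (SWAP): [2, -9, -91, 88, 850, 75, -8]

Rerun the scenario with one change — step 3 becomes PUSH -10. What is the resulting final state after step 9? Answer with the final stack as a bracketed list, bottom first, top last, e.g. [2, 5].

(re-executing from step 3 with the substitution; state before step 3: [2, -9, -91, 88])
step 3 (PUSH -10): [2, -9, -91, 88, -10]
step 4 (PUSH 34): [2, -9, -91, 88, -10, 34]
step 5 (SWAP): [2, -9, -91, 88, 34, -10]
step 6 (MUL): [2, -9, -91, 88, -340]
step 7 (PUSH -8): [2, -9, -91, 88, -340, -8]
step 8 (PUSH 75): [2, -9, -91, 88, -340, -8, 75]
step 9 (SWAP): [2, -9, -91, 88, -340, 75, -8]

[2, -9, -91, 88, -340, 75, -8]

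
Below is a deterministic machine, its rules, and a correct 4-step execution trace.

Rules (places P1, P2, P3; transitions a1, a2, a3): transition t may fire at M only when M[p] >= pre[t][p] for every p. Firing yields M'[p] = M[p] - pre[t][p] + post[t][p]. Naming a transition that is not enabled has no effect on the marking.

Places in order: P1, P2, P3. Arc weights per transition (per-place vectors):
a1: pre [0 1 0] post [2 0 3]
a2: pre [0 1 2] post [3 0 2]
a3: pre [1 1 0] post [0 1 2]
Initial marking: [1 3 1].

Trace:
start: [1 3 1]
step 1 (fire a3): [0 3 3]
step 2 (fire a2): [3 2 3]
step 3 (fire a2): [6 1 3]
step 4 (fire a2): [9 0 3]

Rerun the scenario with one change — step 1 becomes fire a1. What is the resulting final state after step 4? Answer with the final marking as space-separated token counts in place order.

(re-executing from step 1 with the substitution; state before step 1: [1 3 1])
step 1 (fire a1): [3 2 4]
step 2 (fire a2): [6 1 4]
step 3 (fire a2): [9 0 4]
step 4 (fire a2): [9 0 4]

9 0 4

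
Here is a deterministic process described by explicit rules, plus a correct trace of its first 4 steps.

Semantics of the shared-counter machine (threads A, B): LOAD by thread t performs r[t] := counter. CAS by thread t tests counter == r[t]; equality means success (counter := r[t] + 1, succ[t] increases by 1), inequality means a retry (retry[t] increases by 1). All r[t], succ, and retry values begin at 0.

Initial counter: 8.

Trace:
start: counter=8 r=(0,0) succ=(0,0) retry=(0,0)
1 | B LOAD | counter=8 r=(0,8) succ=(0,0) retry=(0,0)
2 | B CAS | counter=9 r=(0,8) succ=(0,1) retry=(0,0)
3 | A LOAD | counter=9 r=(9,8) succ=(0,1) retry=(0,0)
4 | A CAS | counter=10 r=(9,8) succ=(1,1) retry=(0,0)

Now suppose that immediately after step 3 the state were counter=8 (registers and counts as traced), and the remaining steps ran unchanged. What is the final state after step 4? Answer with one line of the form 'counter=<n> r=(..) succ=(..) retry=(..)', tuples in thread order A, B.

state after step 3 := counter=8 r=(9,8) succ=(0,1) retry=(0,0)
4 | A CAS | counter=8 r=(9,8) succ=(0,1) retry=(1,0)

counter=8 r=(9,8) succ=(0,1) retry=(1,0)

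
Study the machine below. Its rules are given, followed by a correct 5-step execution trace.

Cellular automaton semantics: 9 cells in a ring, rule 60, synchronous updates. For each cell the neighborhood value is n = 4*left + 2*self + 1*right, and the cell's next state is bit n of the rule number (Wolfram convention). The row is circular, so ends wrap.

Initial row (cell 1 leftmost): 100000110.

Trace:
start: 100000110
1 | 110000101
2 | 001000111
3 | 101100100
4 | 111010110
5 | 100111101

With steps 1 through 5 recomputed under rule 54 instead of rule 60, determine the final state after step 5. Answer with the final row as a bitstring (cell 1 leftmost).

(re-executing steps 1..5 under rule 54; state before step 1: 100000110)
1 | 110001001
2 | 001011110
3 | 011100001
4 | 100010011
5 | 010111100

010111100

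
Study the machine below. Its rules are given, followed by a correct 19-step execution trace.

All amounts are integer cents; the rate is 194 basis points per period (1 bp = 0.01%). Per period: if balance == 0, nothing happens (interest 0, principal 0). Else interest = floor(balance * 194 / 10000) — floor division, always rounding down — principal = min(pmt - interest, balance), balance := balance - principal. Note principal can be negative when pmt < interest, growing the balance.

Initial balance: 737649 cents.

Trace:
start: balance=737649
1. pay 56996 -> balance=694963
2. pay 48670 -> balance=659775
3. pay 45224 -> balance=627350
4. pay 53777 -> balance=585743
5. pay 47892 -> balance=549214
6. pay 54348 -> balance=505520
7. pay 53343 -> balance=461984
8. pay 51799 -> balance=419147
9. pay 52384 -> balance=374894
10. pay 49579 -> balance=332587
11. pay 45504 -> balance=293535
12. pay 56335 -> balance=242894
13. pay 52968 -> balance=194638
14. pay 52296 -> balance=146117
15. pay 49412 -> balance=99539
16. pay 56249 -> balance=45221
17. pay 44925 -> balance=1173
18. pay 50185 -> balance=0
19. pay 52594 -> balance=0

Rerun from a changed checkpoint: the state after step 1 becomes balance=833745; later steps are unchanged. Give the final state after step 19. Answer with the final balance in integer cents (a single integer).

state after step 1 := balance=833745
2. pay 48670 -> balance=801249
3. pay 45224 -> balance=771569
4. pay 53777 -> balance=732760
5. pay 47892 -> balance=699083
6. pay 54348 -> balance=658297
7. pay 53343 -> balance=617724
8. pay 51799 -> balance=577908
9. pay 52384 -> balance=536735
10. pay 49579 -> balance=497568
11. pay 45504 -> balance=461716
12. pay 56335 -> balance=414338
13. pay 52968 -> balance=369408
14. pay 52296 -> balance=324278
15. pay 49412 -> balance=281156
16. pay 56249 -> balance=230361
17. pay 44925 -> balance=189905
18. pay 50185 -> balance=143404
19. pay 52594 -> balance=93592

93592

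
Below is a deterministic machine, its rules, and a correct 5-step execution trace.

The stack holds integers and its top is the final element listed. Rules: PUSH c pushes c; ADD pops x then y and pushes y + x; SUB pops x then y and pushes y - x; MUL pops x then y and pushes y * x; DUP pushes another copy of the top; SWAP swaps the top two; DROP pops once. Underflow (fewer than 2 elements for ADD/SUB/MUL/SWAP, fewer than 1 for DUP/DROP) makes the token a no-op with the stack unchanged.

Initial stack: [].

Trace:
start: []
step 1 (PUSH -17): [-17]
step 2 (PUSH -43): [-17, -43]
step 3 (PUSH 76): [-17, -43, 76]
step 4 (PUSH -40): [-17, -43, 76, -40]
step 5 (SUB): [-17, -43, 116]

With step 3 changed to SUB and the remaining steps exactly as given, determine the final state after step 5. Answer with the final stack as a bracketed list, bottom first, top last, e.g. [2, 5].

[66]

(re-executing from step 3 with the substitution; state before step 3: [-17, -43])
step 3 (SUB): [26]
step 4 (PUSH -40): [26, -40]
step 5 (SUB): [66]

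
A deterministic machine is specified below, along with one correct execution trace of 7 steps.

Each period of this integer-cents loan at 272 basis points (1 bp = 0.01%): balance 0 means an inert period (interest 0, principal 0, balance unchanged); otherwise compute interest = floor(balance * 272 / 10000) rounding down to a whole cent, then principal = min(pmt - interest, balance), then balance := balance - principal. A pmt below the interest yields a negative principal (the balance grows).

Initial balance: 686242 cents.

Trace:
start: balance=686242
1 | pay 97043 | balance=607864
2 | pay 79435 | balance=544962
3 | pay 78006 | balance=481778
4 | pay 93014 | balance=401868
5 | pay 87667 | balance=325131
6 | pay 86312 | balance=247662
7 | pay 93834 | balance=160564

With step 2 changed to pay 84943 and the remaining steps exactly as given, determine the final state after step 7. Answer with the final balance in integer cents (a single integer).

154266

(re-executing from step 2 with the substitution; state before step 2: balance=607864)
2 | pay 84943 | balance=539454
3 | pay 78006 | balance=476121
4 | pay 93014 | balance=396057
5 | pay 87667 | balance=319162
6 | pay 86312 | balance=241531
7 | pay 93834 | balance=154266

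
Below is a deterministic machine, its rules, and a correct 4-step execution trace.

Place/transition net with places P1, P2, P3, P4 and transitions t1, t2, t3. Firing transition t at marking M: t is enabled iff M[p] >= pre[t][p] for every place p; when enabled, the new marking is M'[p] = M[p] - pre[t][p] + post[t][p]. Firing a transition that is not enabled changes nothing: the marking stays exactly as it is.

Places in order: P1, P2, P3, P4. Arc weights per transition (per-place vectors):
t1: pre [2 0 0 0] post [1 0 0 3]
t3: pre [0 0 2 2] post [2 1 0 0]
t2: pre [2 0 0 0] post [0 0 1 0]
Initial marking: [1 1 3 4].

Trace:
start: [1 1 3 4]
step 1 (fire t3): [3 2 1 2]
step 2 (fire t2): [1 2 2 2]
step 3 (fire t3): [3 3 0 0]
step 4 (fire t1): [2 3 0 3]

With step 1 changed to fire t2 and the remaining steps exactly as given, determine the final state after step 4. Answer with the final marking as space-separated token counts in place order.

(re-executing from step 1 with the substitution; state before step 1: [1 1 3 4])
step 1 (fire t2): [1 1 3 4]
step 2 (fire t2): [1 1 3 4]
step 3 (fire t3): [3 2 1 2]
step 4 (fire t1): [2 2 1 5]

2 2 1 5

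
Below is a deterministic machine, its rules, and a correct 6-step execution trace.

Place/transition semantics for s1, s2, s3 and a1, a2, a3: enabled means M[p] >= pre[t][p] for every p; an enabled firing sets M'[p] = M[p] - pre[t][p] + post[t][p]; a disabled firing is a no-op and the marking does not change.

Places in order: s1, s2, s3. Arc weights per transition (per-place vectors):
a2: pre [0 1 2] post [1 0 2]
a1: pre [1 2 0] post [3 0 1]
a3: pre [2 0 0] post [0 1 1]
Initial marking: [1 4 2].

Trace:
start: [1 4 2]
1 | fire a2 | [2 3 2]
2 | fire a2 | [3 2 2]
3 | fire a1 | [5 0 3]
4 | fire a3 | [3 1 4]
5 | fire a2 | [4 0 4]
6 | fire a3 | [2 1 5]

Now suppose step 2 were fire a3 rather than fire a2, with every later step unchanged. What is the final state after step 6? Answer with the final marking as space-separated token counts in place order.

1 3 3

(re-executing from step 2 with the substitution; state before step 2: [2 3 2])
2 | fire a3 | [0 4 3]
3 | fire a1 | [0 4 3]
4 | fire a3 | [0 4 3]
5 | fire a2 | [1 3 3]
6 | fire a3 | [1 3 3]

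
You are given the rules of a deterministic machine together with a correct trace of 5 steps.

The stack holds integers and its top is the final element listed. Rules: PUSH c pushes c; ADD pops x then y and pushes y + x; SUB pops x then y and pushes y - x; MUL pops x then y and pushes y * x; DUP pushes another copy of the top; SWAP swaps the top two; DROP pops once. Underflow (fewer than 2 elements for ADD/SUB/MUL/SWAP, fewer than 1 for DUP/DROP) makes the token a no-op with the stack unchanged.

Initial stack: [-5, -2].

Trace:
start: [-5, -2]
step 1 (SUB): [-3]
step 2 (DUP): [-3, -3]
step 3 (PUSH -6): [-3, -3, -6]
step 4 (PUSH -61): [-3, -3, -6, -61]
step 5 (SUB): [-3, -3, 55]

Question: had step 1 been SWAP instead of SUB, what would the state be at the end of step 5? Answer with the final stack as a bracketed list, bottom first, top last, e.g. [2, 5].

[-2, -5, -5, 55]

(re-executing from step 1 with the substitution; state before step 1: [-5, -2])
step 1 (SWAP): [-2, -5]
step 2 (DUP): [-2, -5, -5]
step 3 (PUSH -6): [-2, -5, -5, -6]
step 4 (PUSH -61): [-2, -5, -5, -6, -61]
step 5 (SUB): [-2, -5, -5, 55]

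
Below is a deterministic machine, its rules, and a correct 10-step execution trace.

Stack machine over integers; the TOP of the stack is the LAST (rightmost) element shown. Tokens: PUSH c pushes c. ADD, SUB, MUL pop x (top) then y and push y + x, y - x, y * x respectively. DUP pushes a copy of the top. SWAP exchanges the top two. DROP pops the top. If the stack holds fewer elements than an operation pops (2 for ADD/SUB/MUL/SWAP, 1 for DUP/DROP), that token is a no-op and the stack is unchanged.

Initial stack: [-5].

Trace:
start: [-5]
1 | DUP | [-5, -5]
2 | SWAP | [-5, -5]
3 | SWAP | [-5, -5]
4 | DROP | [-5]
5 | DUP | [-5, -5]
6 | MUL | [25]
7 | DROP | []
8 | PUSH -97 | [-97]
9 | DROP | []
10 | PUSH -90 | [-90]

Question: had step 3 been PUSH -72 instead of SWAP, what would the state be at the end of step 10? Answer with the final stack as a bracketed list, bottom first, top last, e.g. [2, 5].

[-5, -90]

(re-executing from step 3 with the substitution; state before step 3: [-5, -5])
3 | PUSH -72 | [-5, -5, -72]
4 | DROP | [-5, -5]
5 | DUP | [-5, -5, -5]
6 | MUL | [-5, 25]
7 | DROP | [-5]
8 | PUSH -97 | [-5, -97]
9 | DROP | [-5]
10 | PUSH -90 | [-5, -90]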